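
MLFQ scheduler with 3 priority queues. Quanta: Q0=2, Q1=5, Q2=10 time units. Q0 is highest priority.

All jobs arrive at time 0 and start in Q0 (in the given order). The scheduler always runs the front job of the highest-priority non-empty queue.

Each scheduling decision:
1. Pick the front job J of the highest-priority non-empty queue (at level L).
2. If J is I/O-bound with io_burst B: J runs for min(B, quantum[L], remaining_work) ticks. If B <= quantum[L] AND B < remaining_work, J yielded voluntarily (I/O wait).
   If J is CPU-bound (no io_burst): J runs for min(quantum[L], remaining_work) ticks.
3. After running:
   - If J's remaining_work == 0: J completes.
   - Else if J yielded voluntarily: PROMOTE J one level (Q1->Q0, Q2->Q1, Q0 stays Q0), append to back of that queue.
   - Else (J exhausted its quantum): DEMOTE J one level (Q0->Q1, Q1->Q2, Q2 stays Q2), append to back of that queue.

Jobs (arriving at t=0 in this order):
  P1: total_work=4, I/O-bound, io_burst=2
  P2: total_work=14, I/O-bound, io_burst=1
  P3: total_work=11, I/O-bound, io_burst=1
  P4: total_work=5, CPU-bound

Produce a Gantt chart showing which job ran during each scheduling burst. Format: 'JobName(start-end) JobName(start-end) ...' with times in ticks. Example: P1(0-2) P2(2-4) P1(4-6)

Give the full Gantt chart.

Answer: P1(0-2) P2(2-3) P3(3-4) P4(4-6) P1(6-8) P2(8-9) P3(9-10) P2(10-11) P3(11-12) P2(12-13) P3(13-14) P2(14-15) P3(15-16) P2(16-17) P3(17-18) P2(18-19) P3(19-20) P2(20-21) P3(21-22) P2(22-23) P3(23-24) P2(24-25) P3(25-26) P2(26-27) P3(27-28) P2(28-29) P2(29-30) P2(30-31) P4(31-34)

Derivation:
t=0-2: P1@Q0 runs 2, rem=2, I/O yield, promote→Q0. Q0=[P2,P3,P4,P1] Q1=[] Q2=[]
t=2-3: P2@Q0 runs 1, rem=13, I/O yield, promote→Q0. Q0=[P3,P4,P1,P2] Q1=[] Q2=[]
t=3-4: P3@Q0 runs 1, rem=10, I/O yield, promote→Q0. Q0=[P4,P1,P2,P3] Q1=[] Q2=[]
t=4-6: P4@Q0 runs 2, rem=3, quantum used, demote→Q1. Q0=[P1,P2,P3] Q1=[P4] Q2=[]
t=6-8: P1@Q0 runs 2, rem=0, completes. Q0=[P2,P3] Q1=[P4] Q2=[]
t=8-9: P2@Q0 runs 1, rem=12, I/O yield, promote→Q0. Q0=[P3,P2] Q1=[P4] Q2=[]
t=9-10: P3@Q0 runs 1, rem=9, I/O yield, promote→Q0. Q0=[P2,P3] Q1=[P4] Q2=[]
t=10-11: P2@Q0 runs 1, rem=11, I/O yield, promote→Q0. Q0=[P3,P2] Q1=[P4] Q2=[]
t=11-12: P3@Q0 runs 1, rem=8, I/O yield, promote→Q0. Q0=[P2,P3] Q1=[P4] Q2=[]
t=12-13: P2@Q0 runs 1, rem=10, I/O yield, promote→Q0. Q0=[P3,P2] Q1=[P4] Q2=[]
t=13-14: P3@Q0 runs 1, rem=7, I/O yield, promote→Q0. Q0=[P2,P3] Q1=[P4] Q2=[]
t=14-15: P2@Q0 runs 1, rem=9, I/O yield, promote→Q0. Q0=[P3,P2] Q1=[P4] Q2=[]
t=15-16: P3@Q0 runs 1, rem=6, I/O yield, promote→Q0. Q0=[P2,P3] Q1=[P4] Q2=[]
t=16-17: P2@Q0 runs 1, rem=8, I/O yield, promote→Q0. Q0=[P3,P2] Q1=[P4] Q2=[]
t=17-18: P3@Q0 runs 1, rem=5, I/O yield, promote→Q0. Q0=[P2,P3] Q1=[P4] Q2=[]
t=18-19: P2@Q0 runs 1, rem=7, I/O yield, promote→Q0. Q0=[P3,P2] Q1=[P4] Q2=[]
t=19-20: P3@Q0 runs 1, rem=4, I/O yield, promote→Q0. Q0=[P2,P3] Q1=[P4] Q2=[]
t=20-21: P2@Q0 runs 1, rem=6, I/O yield, promote→Q0. Q0=[P3,P2] Q1=[P4] Q2=[]
t=21-22: P3@Q0 runs 1, rem=3, I/O yield, promote→Q0. Q0=[P2,P3] Q1=[P4] Q2=[]
t=22-23: P2@Q0 runs 1, rem=5, I/O yield, promote→Q0. Q0=[P3,P2] Q1=[P4] Q2=[]
t=23-24: P3@Q0 runs 1, rem=2, I/O yield, promote→Q0. Q0=[P2,P3] Q1=[P4] Q2=[]
t=24-25: P2@Q0 runs 1, rem=4, I/O yield, promote→Q0. Q0=[P3,P2] Q1=[P4] Q2=[]
t=25-26: P3@Q0 runs 1, rem=1, I/O yield, promote→Q0. Q0=[P2,P3] Q1=[P4] Q2=[]
t=26-27: P2@Q0 runs 1, rem=3, I/O yield, promote→Q0. Q0=[P3,P2] Q1=[P4] Q2=[]
t=27-28: P3@Q0 runs 1, rem=0, completes. Q0=[P2] Q1=[P4] Q2=[]
t=28-29: P2@Q0 runs 1, rem=2, I/O yield, promote→Q0. Q0=[P2] Q1=[P4] Q2=[]
t=29-30: P2@Q0 runs 1, rem=1, I/O yield, promote→Q0. Q0=[P2] Q1=[P4] Q2=[]
t=30-31: P2@Q0 runs 1, rem=0, completes. Q0=[] Q1=[P4] Q2=[]
t=31-34: P4@Q1 runs 3, rem=0, completes. Q0=[] Q1=[] Q2=[]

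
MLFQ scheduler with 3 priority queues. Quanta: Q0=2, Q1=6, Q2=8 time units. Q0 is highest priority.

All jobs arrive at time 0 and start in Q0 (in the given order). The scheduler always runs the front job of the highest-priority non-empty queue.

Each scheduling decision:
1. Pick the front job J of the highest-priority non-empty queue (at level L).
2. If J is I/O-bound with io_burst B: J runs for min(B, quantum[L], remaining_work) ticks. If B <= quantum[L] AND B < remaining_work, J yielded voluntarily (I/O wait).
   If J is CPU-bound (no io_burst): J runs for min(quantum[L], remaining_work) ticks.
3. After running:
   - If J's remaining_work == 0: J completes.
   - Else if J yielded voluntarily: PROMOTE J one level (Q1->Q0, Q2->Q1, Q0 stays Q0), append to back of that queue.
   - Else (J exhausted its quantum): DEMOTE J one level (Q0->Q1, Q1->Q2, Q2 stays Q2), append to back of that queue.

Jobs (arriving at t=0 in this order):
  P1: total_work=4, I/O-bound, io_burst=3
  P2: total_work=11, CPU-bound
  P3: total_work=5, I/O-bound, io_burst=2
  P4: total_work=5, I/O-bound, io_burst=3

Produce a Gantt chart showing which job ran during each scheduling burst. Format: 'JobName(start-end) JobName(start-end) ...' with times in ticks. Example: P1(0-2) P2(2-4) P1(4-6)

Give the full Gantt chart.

Answer: P1(0-2) P2(2-4) P3(4-6) P4(6-8) P3(8-10) P3(10-11) P1(11-13) P2(13-19) P4(19-22) P2(22-25)

Derivation:
t=0-2: P1@Q0 runs 2, rem=2, quantum used, demote→Q1. Q0=[P2,P3,P4] Q1=[P1] Q2=[]
t=2-4: P2@Q0 runs 2, rem=9, quantum used, demote→Q1. Q0=[P3,P4] Q1=[P1,P2] Q2=[]
t=4-6: P3@Q0 runs 2, rem=3, I/O yield, promote→Q0. Q0=[P4,P3] Q1=[P1,P2] Q2=[]
t=6-8: P4@Q0 runs 2, rem=3, quantum used, demote→Q1. Q0=[P3] Q1=[P1,P2,P4] Q2=[]
t=8-10: P3@Q0 runs 2, rem=1, I/O yield, promote→Q0. Q0=[P3] Q1=[P1,P2,P4] Q2=[]
t=10-11: P3@Q0 runs 1, rem=0, completes. Q0=[] Q1=[P1,P2,P4] Q2=[]
t=11-13: P1@Q1 runs 2, rem=0, completes. Q0=[] Q1=[P2,P4] Q2=[]
t=13-19: P2@Q1 runs 6, rem=3, quantum used, demote→Q2. Q0=[] Q1=[P4] Q2=[P2]
t=19-22: P4@Q1 runs 3, rem=0, completes. Q0=[] Q1=[] Q2=[P2]
t=22-25: P2@Q2 runs 3, rem=0, completes. Q0=[] Q1=[] Q2=[]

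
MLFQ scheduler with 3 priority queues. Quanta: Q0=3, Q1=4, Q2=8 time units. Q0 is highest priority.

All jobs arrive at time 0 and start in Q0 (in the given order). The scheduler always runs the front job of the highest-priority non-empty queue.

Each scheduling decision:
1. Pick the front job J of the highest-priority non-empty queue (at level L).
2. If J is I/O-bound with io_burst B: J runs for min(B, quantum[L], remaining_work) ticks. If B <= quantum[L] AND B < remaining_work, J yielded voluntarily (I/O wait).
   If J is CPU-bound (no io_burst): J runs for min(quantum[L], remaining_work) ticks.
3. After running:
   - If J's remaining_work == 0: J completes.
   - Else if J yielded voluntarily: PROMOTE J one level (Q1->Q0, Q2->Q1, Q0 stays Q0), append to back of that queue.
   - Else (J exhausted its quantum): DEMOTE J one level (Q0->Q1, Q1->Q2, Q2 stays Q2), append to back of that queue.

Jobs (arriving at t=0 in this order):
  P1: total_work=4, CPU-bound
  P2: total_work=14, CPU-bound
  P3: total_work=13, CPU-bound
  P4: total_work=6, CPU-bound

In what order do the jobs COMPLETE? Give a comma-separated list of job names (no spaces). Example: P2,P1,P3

Answer: P1,P4,P2,P3

Derivation:
t=0-3: P1@Q0 runs 3, rem=1, quantum used, demote→Q1. Q0=[P2,P3,P4] Q1=[P1] Q2=[]
t=3-6: P2@Q0 runs 3, rem=11, quantum used, demote→Q1. Q0=[P3,P4] Q1=[P1,P2] Q2=[]
t=6-9: P3@Q0 runs 3, rem=10, quantum used, demote→Q1. Q0=[P4] Q1=[P1,P2,P3] Q2=[]
t=9-12: P4@Q0 runs 3, rem=3, quantum used, demote→Q1. Q0=[] Q1=[P1,P2,P3,P4] Q2=[]
t=12-13: P1@Q1 runs 1, rem=0, completes. Q0=[] Q1=[P2,P3,P4] Q2=[]
t=13-17: P2@Q1 runs 4, rem=7, quantum used, demote→Q2. Q0=[] Q1=[P3,P4] Q2=[P2]
t=17-21: P3@Q1 runs 4, rem=6, quantum used, demote→Q2. Q0=[] Q1=[P4] Q2=[P2,P3]
t=21-24: P4@Q1 runs 3, rem=0, completes. Q0=[] Q1=[] Q2=[P2,P3]
t=24-31: P2@Q2 runs 7, rem=0, completes. Q0=[] Q1=[] Q2=[P3]
t=31-37: P3@Q2 runs 6, rem=0, completes. Q0=[] Q1=[] Q2=[]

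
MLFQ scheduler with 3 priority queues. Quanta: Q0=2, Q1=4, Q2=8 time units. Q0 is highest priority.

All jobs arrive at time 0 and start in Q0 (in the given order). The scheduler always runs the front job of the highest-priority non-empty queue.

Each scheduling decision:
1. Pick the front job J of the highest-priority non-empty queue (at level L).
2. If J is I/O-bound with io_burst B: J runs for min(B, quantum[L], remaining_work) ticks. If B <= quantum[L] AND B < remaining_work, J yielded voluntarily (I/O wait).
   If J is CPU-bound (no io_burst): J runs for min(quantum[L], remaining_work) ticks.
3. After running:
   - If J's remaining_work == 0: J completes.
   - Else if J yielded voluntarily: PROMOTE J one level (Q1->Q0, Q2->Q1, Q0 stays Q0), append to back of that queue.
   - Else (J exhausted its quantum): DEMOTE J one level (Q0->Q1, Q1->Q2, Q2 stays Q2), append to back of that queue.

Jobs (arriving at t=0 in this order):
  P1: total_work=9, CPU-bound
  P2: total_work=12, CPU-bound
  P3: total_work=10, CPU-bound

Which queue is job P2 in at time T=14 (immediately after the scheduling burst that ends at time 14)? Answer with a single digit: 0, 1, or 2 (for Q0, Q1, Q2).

t=0-2: P1@Q0 runs 2, rem=7, quantum used, demote→Q1. Q0=[P2,P3] Q1=[P1] Q2=[]
t=2-4: P2@Q0 runs 2, rem=10, quantum used, demote→Q1. Q0=[P3] Q1=[P1,P2] Q2=[]
t=4-6: P3@Q0 runs 2, rem=8, quantum used, demote→Q1. Q0=[] Q1=[P1,P2,P3] Q2=[]
t=6-10: P1@Q1 runs 4, rem=3, quantum used, demote→Q2. Q0=[] Q1=[P2,P3] Q2=[P1]
t=10-14: P2@Q1 runs 4, rem=6, quantum used, demote→Q2. Q0=[] Q1=[P3] Q2=[P1,P2]
t=14-18: P3@Q1 runs 4, rem=4, quantum used, demote→Q2. Q0=[] Q1=[] Q2=[P1,P2,P3]
t=18-21: P1@Q2 runs 3, rem=0, completes. Q0=[] Q1=[] Q2=[P2,P3]
t=21-27: P2@Q2 runs 6, rem=0, completes. Q0=[] Q1=[] Q2=[P3]
t=27-31: P3@Q2 runs 4, rem=0, completes. Q0=[] Q1=[] Q2=[]

Answer: 2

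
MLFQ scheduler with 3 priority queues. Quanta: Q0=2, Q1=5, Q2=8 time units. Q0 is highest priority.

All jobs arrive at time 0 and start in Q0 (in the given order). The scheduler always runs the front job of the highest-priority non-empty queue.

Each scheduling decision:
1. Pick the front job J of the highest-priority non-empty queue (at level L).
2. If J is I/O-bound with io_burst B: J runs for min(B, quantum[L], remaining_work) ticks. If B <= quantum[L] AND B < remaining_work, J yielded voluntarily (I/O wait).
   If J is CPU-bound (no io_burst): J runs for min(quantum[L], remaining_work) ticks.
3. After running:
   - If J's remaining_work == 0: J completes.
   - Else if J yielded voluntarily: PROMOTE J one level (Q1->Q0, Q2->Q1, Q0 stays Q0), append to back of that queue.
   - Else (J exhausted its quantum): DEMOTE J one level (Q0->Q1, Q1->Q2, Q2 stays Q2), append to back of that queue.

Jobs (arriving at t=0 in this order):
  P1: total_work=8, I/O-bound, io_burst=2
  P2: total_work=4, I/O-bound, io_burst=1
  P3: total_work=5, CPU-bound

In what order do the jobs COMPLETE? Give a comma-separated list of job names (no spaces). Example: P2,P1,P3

Answer: P1,P2,P3

Derivation:
t=0-2: P1@Q0 runs 2, rem=6, I/O yield, promote→Q0. Q0=[P2,P3,P1] Q1=[] Q2=[]
t=2-3: P2@Q0 runs 1, rem=3, I/O yield, promote→Q0. Q0=[P3,P1,P2] Q1=[] Q2=[]
t=3-5: P3@Q0 runs 2, rem=3, quantum used, demote→Q1. Q0=[P1,P2] Q1=[P3] Q2=[]
t=5-7: P1@Q0 runs 2, rem=4, I/O yield, promote→Q0. Q0=[P2,P1] Q1=[P3] Q2=[]
t=7-8: P2@Q0 runs 1, rem=2, I/O yield, promote→Q0. Q0=[P1,P2] Q1=[P3] Q2=[]
t=8-10: P1@Q0 runs 2, rem=2, I/O yield, promote→Q0. Q0=[P2,P1] Q1=[P3] Q2=[]
t=10-11: P2@Q0 runs 1, rem=1, I/O yield, promote→Q0. Q0=[P1,P2] Q1=[P3] Q2=[]
t=11-13: P1@Q0 runs 2, rem=0, completes. Q0=[P2] Q1=[P3] Q2=[]
t=13-14: P2@Q0 runs 1, rem=0, completes. Q0=[] Q1=[P3] Q2=[]
t=14-17: P3@Q1 runs 3, rem=0, completes. Q0=[] Q1=[] Q2=[]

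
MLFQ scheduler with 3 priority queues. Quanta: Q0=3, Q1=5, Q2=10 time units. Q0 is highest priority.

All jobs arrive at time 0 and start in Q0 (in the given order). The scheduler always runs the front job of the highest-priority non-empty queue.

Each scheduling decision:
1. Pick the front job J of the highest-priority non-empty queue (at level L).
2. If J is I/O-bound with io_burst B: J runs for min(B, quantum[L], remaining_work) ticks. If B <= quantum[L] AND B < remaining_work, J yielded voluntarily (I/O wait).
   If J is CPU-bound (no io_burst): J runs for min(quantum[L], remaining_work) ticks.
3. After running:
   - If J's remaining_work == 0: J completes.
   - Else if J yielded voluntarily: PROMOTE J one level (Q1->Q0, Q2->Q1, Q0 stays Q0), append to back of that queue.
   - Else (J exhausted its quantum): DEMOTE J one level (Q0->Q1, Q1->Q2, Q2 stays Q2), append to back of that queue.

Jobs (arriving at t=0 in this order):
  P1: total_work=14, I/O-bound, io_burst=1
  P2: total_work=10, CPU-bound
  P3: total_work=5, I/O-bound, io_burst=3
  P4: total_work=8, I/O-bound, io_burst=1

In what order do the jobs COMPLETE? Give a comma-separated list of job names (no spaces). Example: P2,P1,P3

Answer: P3,P4,P1,P2

Derivation:
t=0-1: P1@Q0 runs 1, rem=13, I/O yield, promote→Q0. Q0=[P2,P3,P4,P1] Q1=[] Q2=[]
t=1-4: P2@Q0 runs 3, rem=7, quantum used, demote→Q1. Q0=[P3,P4,P1] Q1=[P2] Q2=[]
t=4-7: P3@Q0 runs 3, rem=2, I/O yield, promote→Q0. Q0=[P4,P1,P3] Q1=[P2] Q2=[]
t=7-8: P4@Q0 runs 1, rem=7, I/O yield, promote→Q0. Q0=[P1,P3,P4] Q1=[P2] Q2=[]
t=8-9: P1@Q0 runs 1, rem=12, I/O yield, promote→Q0. Q0=[P3,P4,P1] Q1=[P2] Q2=[]
t=9-11: P3@Q0 runs 2, rem=0, completes. Q0=[P4,P1] Q1=[P2] Q2=[]
t=11-12: P4@Q0 runs 1, rem=6, I/O yield, promote→Q0. Q0=[P1,P4] Q1=[P2] Q2=[]
t=12-13: P1@Q0 runs 1, rem=11, I/O yield, promote→Q0. Q0=[P4,P1] Q1=[P2] Q2=[]
t=13-14: P4@Q0 runs 1, rem=5, I/O yield, promote→Q0. Q0=[P1,P4] Q1=[P2] Q2=[]
t=14-15: P1@Q0 runs 1, rem=10, I/O yield, promote→Q0. Q0=[P4,P1] Q1=[P2] Q2=[]
t=15-16: P4@Q0 runs 1, rem=4, I/O yield, promote→Q0. Q0=[P1,P4] Q1=[P2] Q2=[]
t=16-17: P1@Q0 runs 1, rem=9, I/O yield, promote→Q0. Q0=[P4,P1] Q1=[P2] Q2=[]
t=17-18: P4@Q0 runs 1, rem=3, I/O yield, promote→Q0. Q0=[P1,P4] Q1=[P2] Q2=[]
t=18-19: P1@Q0 runs 1, rem=8, I/O yield, promote→Q0. Q0=[P4,P1] Q1=[P2] Q2=[]
t=19-20: P4@Q0 runs 1, rem=2, I/O yield, promote→Q0. Q0=[P1,P4] Q1=[P2] Q2=[]
t=20-21: P1@Q0 runs 1, rem=7, I/O yield, promote→Q0. Q0=[P4,P1] Q1=[P2] Q2=[]
t=21-22: P4@Q0 runs 1, rem=1, I/O yield, promote→Q0. Q0=[P1,P4] Q1=[P2] Q2=[]
t=22-23: P1@Q0 runs 1, rem=6, I/O yield, promote→Q0. Q0=[P4,P1] Q1=[P2] Q2=[]
t=23-24: P4@Q0 runs 1, rem=0, completes. Q0=[P1] Q1=[P2] Q2=[]
t=24-25: P1@Q0 runs 1, rem=5, I/O yield, promote→Q0. Q0=[P1] Q1=[P2] Q2=[]
t=25-26: P1@Q0 runs 1, rem=4, I/O yield, promote→Q0. Q0=[P1] Q1=[P2] Q2=[]
t=26-27: P1@Q0 runs 1, rem=3, I/O yield, promote→Q0. Q0=[P1] Q1=[P2] Q2=[]
t=27-28: P1@Q0 runs 1, rem=2, I/O yield, promote→Q0. Q0=[P1] Q1=[P2] Q2=[]
t=28-29: P1@Q0 runs 1, rem=1, I/O yield, promote→Q0. Q0=[P1] Q1=[P2] Q2=[]
t=29-30: P1@Q0 runs 1, rem=0, completes. Q0=[] Q1=[P2] Q2=[]
t=30-35: P2@Q1 runs 5, rem=2, quantum used, demote→Q2. Q0=[] Q1=[] Q2=[P2]
t=35-37: P2@Q2 runs 2, rem=0, completes. Q0=[] Q1=[] Q2=[]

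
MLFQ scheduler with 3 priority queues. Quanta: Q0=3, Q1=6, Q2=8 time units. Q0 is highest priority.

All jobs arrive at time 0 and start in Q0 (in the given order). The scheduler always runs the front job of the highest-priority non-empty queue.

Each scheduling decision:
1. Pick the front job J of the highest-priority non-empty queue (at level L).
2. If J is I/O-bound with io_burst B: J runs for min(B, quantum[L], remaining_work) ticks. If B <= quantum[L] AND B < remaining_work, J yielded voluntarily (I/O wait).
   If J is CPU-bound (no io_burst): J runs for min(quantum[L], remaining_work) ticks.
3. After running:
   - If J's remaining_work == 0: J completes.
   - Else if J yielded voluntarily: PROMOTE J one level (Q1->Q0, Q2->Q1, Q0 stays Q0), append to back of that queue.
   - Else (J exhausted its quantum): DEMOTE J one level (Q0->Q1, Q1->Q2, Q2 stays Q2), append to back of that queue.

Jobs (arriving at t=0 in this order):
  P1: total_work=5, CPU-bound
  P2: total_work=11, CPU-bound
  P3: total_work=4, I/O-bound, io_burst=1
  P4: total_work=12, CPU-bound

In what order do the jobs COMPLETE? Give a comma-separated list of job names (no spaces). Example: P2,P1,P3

Answer: P3,P1,P2,P4

Derivation:
t=0-3: P1@Q0 runs 3, rem=2, quantum used, demote→Q1. Q0=[P2,P3,P4] Q1=[P1] Q2=[]
t=3-6: P2@Q0 runs 3, rem=8, quantum used, demote→Q1. Q0=[P3,P4] Q1=[P1,P2] Q2=[]
t=6-7: P3@Q0 runs 1, rem=3, I/O yield, promote→Q0. Q0=[P4,P3] Q1=[P1,P2] Q2=[]
t=7-10: P4@Q0 runs 3, rem=9, quantum used, demote→Q1. Q0=[P3] Q1=[P1,P2,P4] Q2=[]
t=10-11: P3@Q0 runs 1, rem=2, I/O yield, promote→Q0. Q0=[P3] Q1=[P1,P2,P4] Q2=[]
t=11-12: P3@Q0 runs 1, rem=1, I/O yield, promote→Q0. Q0=[P3] Q1=[P1,P2,P4] Q2=[]
t=12-13: P3@Q0 runs 1, rem=0, completes. Q0=[] Q1=[P1,P2,P4] Q2=[]
t=13-15: P1@Q1 runs 2, rem=0, completes. Q0=[] Q1=[P2,P4] Q2=[]
t=15-21: P2@Q1 runs 6, rem=2, quantum used, demote→Q2. Q0=[] Q1=[P4] Q2=[P2]
t=21-27: P4@Q1 runs 6, rem=3, quantum used, demote→Q2. Q0=[] Q1=[] Q2=[P2,P4]
t=27-29: P2@Q2 runs 2, rem=0, completes. Q0=[] Q1=[] Q2=[P4]
t=29-32: P4@Q2 runs 3, rem=0, completes. Q0=[] Q1=[] Q2=[]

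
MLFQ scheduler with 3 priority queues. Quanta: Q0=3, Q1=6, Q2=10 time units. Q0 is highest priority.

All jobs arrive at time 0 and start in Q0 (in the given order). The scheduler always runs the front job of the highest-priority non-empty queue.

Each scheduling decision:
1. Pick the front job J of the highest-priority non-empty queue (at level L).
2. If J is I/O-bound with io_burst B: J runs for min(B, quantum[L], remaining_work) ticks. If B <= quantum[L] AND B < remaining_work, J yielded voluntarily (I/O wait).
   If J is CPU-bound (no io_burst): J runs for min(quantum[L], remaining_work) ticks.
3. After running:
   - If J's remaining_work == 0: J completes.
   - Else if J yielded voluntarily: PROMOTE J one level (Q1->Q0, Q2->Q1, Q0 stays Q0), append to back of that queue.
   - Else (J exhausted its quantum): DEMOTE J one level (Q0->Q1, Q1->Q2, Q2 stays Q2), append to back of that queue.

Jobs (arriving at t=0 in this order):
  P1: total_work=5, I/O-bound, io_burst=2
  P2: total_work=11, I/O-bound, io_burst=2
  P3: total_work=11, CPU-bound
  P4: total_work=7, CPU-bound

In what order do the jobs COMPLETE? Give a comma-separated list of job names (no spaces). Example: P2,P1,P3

Answer: P1,P2,P4,P3

Derivation:
t=0-2: P1@Q0 runs 2, rem=3, I/O yield, promote→Q0. Q0=[P2,P3,P4,P1] Q1=[] Q2=[]
t=2-4: P2@Q0 runs 2, rem=9, I/O yield, promote→Q0. Q0=[P3,P4,P1,P2] Q1=[] Q2=[]
t=4-7: P3@Q0 runs 3, rem=8, quantum used, demote→Q1. Q0=[P4,P1,P2] Q1=[P3] Q2=[]
t=7-10: P4@Q0 runs 3, rem=4, quantum used, demote→Q1. Q0=[P1,P2] Q1=[P3,P4] Q2=[]
t=10-12: P1@Q0 runs 2, rem=1, I/O yield, promote→Q0. Q0=[P2,P1] Q1=[P3,P4] Q2=[]
t=12-14: P2@Q0 runs 2, rem=7, I/O yield, promote→Q0. Q0=[P1,P2] Q1=[P3,P4] Q2=[]
t=14-15: P1@Q0 runs 1, rem=0, completes. Q0=[P2] Q1=[P3,P4] Q2=[]
t=15-17: P2@Q0 runs 2, rem=5, I/O yield, promote→Q0. Q0=[P2] Q1=[P3,P4] Q2=[]
t=17-19: P2@Q0 runs 2, rem=3, I/O yield, promote→Q0. Q0=[P2] Q1=[P3,P4] Q2=[]
t=19-21: P2@Q0 runs 2, rem=1, I/O yield, promote→Q0. Q0=[P2] Q1=[P3,P4] Q2=[]
t=21-22: P2@Q0 runs 1, rem=0, completes. Q0=[] Q1=[P3,P4] Q2=[]
t=22-28: P3@Q1 runs 6, rem=2, quantum used, demote→Q2. Q0=[] Q1=[P4] Q2=[P3]
t=28-32: P4@Q1 runs 4, rem=0, completes. Q0=[] Q1=[] Q2=[P3]
t=32-34: P3@Q2 runs 2, rem=0, completes. Q0=[] Q1=[] Q2=[]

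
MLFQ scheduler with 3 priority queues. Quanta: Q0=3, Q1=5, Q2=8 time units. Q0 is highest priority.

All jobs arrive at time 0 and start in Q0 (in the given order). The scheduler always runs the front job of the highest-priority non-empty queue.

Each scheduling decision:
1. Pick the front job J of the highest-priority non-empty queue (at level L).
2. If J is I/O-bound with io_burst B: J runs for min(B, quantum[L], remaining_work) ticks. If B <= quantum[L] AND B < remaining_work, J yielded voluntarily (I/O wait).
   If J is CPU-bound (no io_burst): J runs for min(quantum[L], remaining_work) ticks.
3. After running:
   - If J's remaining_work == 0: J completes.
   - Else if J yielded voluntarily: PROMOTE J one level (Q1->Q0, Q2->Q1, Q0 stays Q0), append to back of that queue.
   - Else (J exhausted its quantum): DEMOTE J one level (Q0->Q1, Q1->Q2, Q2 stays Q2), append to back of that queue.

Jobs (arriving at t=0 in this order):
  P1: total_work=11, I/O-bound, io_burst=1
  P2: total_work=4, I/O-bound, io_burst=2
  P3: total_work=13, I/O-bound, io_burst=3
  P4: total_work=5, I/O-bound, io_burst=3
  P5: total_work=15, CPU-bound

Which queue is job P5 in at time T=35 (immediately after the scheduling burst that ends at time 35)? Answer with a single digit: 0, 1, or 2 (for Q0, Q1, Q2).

Answer: 1

Derivation:
t=0-1: P1@Q0 runs 1, rem=10, I/O yield, promote→Q0. Q0=[P2,P3,P4,P5,P1] Q1=[] Q2=[]
t=1-3: P2@Q0 runs 2, rem=2, I/O yield, promote→Q0. Q0=[P3,P4,P5,P1,P2] Q1=[] Q2=[]
t=3-6: P3@Q0 runs 3, rem=10, I/O yield, promote→Q0. Q0=[P4,P5,P1,P2,P3] Q1=[] Q2=[]
t=6-9: P4@Q0 runs 3, rem=2, I/O yield, promote→Q0. Q0=[P5,P1,P2,P3,P4] Q1=[] Q2=[]
t=9-12: P5@Q0 runs 3, rem=12, quantum used, demote→Q1. Q0=[P1,P2,P3,P4] Q1=[P5] Q2=[]
t=12-13: P1@Q0 runs 1, rem=9, I/O yield, promote→Q0. Q0=[P2,P3,P4,P1] Q1=[P5] Q2=[]
t=13-15: P2@Q0 runs 2, rem=0, completes. Q0=[P3,P4,P1] Q1=[P5] Q2=[]
t=15-18: P3@Q0 runs 3, rem=7, I/O yield, promote→Q0. Q0=[P4,P1,P3] Q1=[P5] Q2=[]
t=18-20: P4@Q0 runs 2, rem=0, completes. Q0=[P1,P3] Q1=[P5] Q2=[]
t=20-21: P1@Q0 runs 1, rem=8, I/O yield, promote→Q0. Q0=[P3,P1] Q1=[P5] Q2=[]
t=21-24: P3@Q0 runs 3, rem=4, I/O yield, promote→Q0. Q0=[P1,P3] Q1=[P5] Q2=[]
t=24-25: P1@Q0 runs 1, rem=7, I/O yield, promote→Q0. Q0=[P3,P1] Q1=[P5] Q2=[]
t=25-28: P3@Q0 runs 3, rem=1, I/O yield, promote→Q0. Q0=[P1,P3] Q1=[P5] Q2=[]
t=28-29: P1@Q0 runs 1, rem=6, I/O yield, promote→Q0. Q0=[P3,P1] Q1=[P5] Q2=[]
t=29-30: P3@Q0 runs 1, rem=0, completes. Q0=[P1] Q1=[P5] Q2=[]
t=30-31: P1@Q0 runs 1, rem=5, I/O yield, promote→Q0. Q0=[P1] Q1=[P5] Q2=[]
t=31-32: P1@Q0 runs 1, rem=4, I/O yield, promote→Q0. Q0=[P1] Q1=[P5] Q2=[]
t=32-33: P1@Q0 runs 1, rem=3, I/O yield, promote→Q0. Q0=[P1] Q1=[P5] Q2=[]
t=33-34: P1@Q0 runs 1, rem=2, I/O yield, promote→Q0. Q0=[P1] Q1=[P5] Q2=[]
t=34-35: P1@Q0 runs 1, rem=1, I/O yield, promote→Q0. Q0=[P1] Q1=[P5] Q2=[]
t=35-36: P1@Q0 runs 1, rem=0, completes. Q0=[] Q1=[P5] Q2=[]
t=36-41: P5@Q1 runs 5, rem=7, quantum used, demote→Q2. Q0=[] Q1=[] Q2=[P5]
t=41-48: P5@Q2 runs 7, rem=0, completes. Q0=[] Q1=[] Q2=[]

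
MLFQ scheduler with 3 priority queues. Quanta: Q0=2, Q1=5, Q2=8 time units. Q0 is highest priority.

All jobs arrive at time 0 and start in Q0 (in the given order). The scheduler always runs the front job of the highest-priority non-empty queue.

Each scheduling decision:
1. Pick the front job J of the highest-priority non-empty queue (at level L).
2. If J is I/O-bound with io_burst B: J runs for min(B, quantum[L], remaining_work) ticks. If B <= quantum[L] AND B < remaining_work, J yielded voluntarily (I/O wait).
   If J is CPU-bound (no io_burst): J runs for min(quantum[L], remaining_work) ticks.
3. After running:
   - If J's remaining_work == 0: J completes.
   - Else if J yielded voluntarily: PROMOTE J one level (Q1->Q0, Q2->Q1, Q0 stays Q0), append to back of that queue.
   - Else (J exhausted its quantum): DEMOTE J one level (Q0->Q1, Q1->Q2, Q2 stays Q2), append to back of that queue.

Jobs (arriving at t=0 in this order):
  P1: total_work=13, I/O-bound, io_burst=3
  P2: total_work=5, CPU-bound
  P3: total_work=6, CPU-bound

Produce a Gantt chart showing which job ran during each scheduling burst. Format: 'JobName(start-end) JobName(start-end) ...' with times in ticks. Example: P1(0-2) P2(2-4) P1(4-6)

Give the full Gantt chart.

Answer: P1(0-2) P2(2-4) P3(4-6) P1(6-9) P1(9-11) P2(11-14) P3(14-18) P1(18-21) P1(21-23) P1(23-24)

Derivation:
t=0-2: P1@Q0 runs 2, rem=11, quantum used, demote→Q1. Q0=[P2,P3] Q1=[P1] Q2=[]
t=2-4: P2@Q0 runs 2, rem=3, quantum used, demote→Q1. Q0=[P3] Q1=[P1,P2] Q2=[]
t=4-6: P3@Q0 runs 2, rem=4, quantum used, demote→Q1. Q0=[] Q1=[P1,P2,P3] Q2=[]
t=6-9: P1@Q1 runs 3, rem=8, I/O yield, promote→Q0. Q0=[P1] Q1=[P2,P3] Q2=[]
t=9-11: P1@Q0 runs 2, rem=6, quantum used, demote→Q1. Q0=[] Q1=[P2,P3,P1] Q2=[]
t=11-14: P2@Q1 runs 3, rem=0, completes. Q0=[] Q1=[P3,P1] Q2=[]
t=14-18: P3@Q1 runs 4, rem=0, completes. Q0=[] Q1=[P1] Q2=[]
t=18-21: P1@Q1 runs 3, rem=3, I/O yield, promote→Q0. Q0=[P1] Q1=[] Q2=[]
t=21-23: P1@Q0 runs 2, rem=1, quantum used, demote→Q1. Q0=[] Q1=[P1] Q2=[]
t=23-24: P1@Q1 runs 1, rem=0, completes. Q0=[] Q1=[] Q2=[]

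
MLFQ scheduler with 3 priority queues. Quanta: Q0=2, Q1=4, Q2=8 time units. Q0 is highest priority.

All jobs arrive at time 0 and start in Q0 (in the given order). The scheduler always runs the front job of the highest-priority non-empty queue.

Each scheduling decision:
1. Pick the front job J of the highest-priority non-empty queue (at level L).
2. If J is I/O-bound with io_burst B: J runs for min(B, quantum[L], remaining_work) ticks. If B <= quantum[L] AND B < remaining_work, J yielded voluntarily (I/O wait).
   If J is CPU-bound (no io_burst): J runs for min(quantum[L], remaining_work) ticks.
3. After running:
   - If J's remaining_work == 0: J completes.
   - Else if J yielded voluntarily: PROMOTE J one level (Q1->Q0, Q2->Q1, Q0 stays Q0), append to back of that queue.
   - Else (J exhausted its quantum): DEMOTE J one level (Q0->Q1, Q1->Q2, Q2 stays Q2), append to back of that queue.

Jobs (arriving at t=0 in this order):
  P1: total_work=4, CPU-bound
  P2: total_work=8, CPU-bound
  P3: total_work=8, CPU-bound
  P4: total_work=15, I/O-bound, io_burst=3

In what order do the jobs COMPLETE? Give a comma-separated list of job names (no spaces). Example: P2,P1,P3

Answer: P1,P4,P2,P3

Derivation:
t=0-2: P1@Q0 runs 2, rem=2, quantum used, demote→Q1. Q0=[P2,P3,P4] Q1=[P1] Q2=[]
t=2-4: P2@Q0 runs 2, rem=6, quantum used, demote→Q1. Q0=[P3,P4] Q1=[P1,P2] Q2=[]
t=4-6: P3@Q0 runs 2, rem=6, quantum used, demote→Q1. Q0=[P4] Q1=[P1,P2,P3] Q2=[]
t=6-8: P4@Q0 runs 2, rem=13, quantum used, demote→Q1. Q0=[] Q1=[P1,P2,P3,P4] Q2=[]
t=8-10: P1@Q1 runs 2, rem=0, completes. Q0=[] Q1=[P2,P3,P4] Q2=[]
t=10-14: P2@Q1 runs 4, rem=2, quantum used, demote→Q2. Q0=[] Q1=[P3,P4] Q2=[P2]
t=14-18: P3@Q1 runs 4, rem=2, quantum used, demote→Q2. Q0=[] Q1=[P4] Q2=[P2,P3]
t=18-21: P4@Q1 runs 3, rem=10, I/O yield, promote→Q0. Q0=[P4] Q1=[] Q2=[P2,P3]
t=21-23: P4@Q0 runs 2, rem=8, quantum used, demote→Q1. Q0=[] Q1=[P4] Q2=[P2,P3]
t=23-26: P4@Q1 runs 3, rem=5, I/O yield, promote→Q0. Q0=[P4] Q1=[] Q2=[P2,P3]
t=26-28: P4@Q0 runs 2, rem=3, quantum used, demote→Q1. Q0=[] Q1=[P4] Q2=[P2,P3]
t=28-31: P4@Q1 runs 3, rem=0, completes. Q0=[] Q1=[] Q2=[P2,P3]
t=31-33: P2@Q2 runs 2, rem=0, completes. Q0=[] Q1=[] Q2=[P3]
t=33-35: P3@Q2 runs 2, rem=0, completes. Q0=[] Q1=[] Q2=[]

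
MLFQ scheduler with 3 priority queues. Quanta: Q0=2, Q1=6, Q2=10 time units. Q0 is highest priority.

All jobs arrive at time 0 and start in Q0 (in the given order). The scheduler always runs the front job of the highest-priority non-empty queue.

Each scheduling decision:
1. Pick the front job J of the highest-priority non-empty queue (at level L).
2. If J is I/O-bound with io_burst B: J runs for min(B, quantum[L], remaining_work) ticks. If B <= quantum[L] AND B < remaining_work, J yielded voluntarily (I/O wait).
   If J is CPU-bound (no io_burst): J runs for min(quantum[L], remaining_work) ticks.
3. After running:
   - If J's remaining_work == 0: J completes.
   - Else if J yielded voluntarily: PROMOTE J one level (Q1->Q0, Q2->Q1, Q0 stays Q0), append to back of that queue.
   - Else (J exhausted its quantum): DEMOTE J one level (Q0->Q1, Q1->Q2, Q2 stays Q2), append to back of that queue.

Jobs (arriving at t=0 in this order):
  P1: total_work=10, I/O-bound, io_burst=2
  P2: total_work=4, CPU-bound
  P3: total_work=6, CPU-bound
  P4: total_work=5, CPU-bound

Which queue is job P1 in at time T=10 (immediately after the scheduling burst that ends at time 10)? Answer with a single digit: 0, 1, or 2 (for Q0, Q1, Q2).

t=0-2: P1@Q0 runs 2, rem=8, I/O yield, promote→Q0. Q0=[P2,P3,P4,P1] Q1=[] Q2=[]
t=2-4: P2@Q0 runs 2, rem=2, quantum used, demote→Q1. Q0=[P3,P4,P1] Q1=[P2] Q2=[]
t=4-6: P3@Q0 runs 2, rem=4, quantum used, demote→Q1. Q0=[P4,P1] Q1=[P2,P3] Q2=[]
t=6-8: P4@Q0 runs 2, rem=3, quantum used, demote→Q1. Q0=[P1] Q1=[P2,P3,P4] Q2=[]
t=8-10: P1@Q0 runs 2, rem=6, I/O yield, promote→Q0. Q0=[P1] Q1=[P2,P3,P4] Q2=[]
t=10-12: P1@Q0 runs 2, rem=4, I/O yield, promote→Q0. Q0=[P1] Q1=[P2,P3,P4] Q2=[]
t=12-14: P1@Q0 runs 2, rem=2, I/O yield, promote→Q0. Q0=[P1] Q1=[P2,P3,P4] Q2=[]
t=14-16: P1@Q0 runs 2, rem=0, completes. Q0=[] Q1=[P2,P3,P4] Q2=[]
t=16-18: P2@Q1 runs 2, rem=0, completes. Q0=[] Q1=[P3,P4] Q2=[]
t=18-22: P3@Q1 runs 4, rem=0, completes. Q0=[] Q1=[P4] Q2=[]
t=22-25: P4@Q1 runs 3, rem=0, completes. Q0=[] Q1=[] Q2=[]

Answer: 0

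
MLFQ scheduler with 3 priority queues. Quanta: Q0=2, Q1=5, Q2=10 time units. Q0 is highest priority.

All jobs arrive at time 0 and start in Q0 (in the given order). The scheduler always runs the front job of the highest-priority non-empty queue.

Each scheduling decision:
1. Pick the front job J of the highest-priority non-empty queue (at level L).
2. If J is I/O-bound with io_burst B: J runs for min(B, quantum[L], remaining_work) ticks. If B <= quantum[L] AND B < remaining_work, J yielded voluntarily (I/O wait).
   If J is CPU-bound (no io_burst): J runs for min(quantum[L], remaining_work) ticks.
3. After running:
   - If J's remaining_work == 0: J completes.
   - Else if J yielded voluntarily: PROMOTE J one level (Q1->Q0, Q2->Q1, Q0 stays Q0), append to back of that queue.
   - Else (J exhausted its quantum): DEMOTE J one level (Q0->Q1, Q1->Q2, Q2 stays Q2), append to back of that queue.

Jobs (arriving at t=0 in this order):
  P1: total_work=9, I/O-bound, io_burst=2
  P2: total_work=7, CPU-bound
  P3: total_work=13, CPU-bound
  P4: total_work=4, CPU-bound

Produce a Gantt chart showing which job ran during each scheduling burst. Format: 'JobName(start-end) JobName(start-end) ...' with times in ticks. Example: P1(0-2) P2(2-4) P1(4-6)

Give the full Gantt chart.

Answer: P1(0-2) P2(2-4) P3(4-6) P4(6-8) P1(8-10) P1(10-12) P1(12-14) P1(14-15) P2(15-20) P3(20-25) P4(25-27) P3(27-33)

Derivation:
t=0-2: P1@Q0 runs 2, rem=7, I/O yield, promote→Q0. Q0=[P2,P3,P4,P1] Q1=[] Q2=[]
t=2-4: P2@Q0 runs 2, rem=5, quantum used, demote→Q1. Q0=[P3,P4,P1] Q1=[P2] Q2=[]
t=4-6: P3@Q0 runs 2, rem=11, quantum used, demote→Q1. Q0=[P4,P1] Q1=[P2,P3] Q2=[]
t=6-8: P4@Q0 runs 2, rem=2, quantum used, demote→Q1. Q0=[P1] Q1=[P2,P3,P4] Q2=[]
t=8-10: P1@Q0 runs 2, rem=5, I/O yield, promote→Q0. Q0=[P1] Q1=[P2,P3,P4] Q2=[]
t=10-12: P1@Q0 runs 2, rem=3, I/O yield, promote→Q0. Q0=[P1] Q1=[P2,P3,P4] Q2=[]
t=12-14: P1@Q0 runs 2, rem=1, I/O yield, promote→Q0. Q0=[P1] Q1=[P2,P3,P4] Q2=[]
t=14-15: P1@Q0 runs 1, rem=0, completes. Q0=[] Q1=[P2,P3,P4] Q2=[]
t=15-20: P2@Q1 runs 5, rem=0, completes. Q0=[] Q1=[P3,P4] Q2=[]
t=20-25: P3@Q1 runs 5, rem=6, quantum used, demote→Q2. Q0=[] Q1=[P4] Q2=[P3]
t=25-27: P4@Q1 runs 2, rem=0, completes. Q0=[] Q1=[] Q2=[P3]
t=27-33: P3@Q2 runs 6, rem=0, completes. Q0=[] Q1=[] Q2=[]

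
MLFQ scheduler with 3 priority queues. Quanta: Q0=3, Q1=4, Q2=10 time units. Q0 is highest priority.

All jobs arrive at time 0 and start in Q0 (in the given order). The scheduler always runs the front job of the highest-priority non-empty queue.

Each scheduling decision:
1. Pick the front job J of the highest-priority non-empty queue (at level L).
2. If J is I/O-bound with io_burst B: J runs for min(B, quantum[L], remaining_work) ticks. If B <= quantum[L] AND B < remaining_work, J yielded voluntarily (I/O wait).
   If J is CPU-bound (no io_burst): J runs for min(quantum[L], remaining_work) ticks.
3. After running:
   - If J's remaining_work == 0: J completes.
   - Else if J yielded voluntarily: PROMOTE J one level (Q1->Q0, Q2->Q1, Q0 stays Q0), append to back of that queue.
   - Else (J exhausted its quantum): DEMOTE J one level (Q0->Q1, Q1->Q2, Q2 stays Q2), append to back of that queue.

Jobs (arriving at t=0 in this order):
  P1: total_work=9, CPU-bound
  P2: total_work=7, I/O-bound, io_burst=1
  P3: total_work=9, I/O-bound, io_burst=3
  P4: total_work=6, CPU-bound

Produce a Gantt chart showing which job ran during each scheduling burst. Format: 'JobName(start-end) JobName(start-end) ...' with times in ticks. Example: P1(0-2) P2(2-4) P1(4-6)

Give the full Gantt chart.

Answer: P1(0-3) P2(3-4) P3(4-7) P4(7-10) P2(10-11) P3(11-14) P2(14-15) P3(15-18) P2(18-19) P2(19-20) P2(20-21) P2(21-22) P1(22-26) P4(26-29) P1(29-31)

Derivation:
t=0-3: P1@Q0 runs 3, rem=6, quantum used, demote→Q1. Q0=[P2,P3,P4] Q1=[P1] Q2=[]
t=3-4: P2@Q0 runs 1, rem=6, I/O yield, promote→Q0. Q0=[P3,P4,P2] Q1=[P1] Q2=[]
t=4-7: P3@Q0 runs 3, rem=6, I/O yield, promote→Q0. Q0=[P4,P2,P3] Q1=[P1] Q2=[]
t=7-10: P4@Q0 runs 3, rem=3, quantum used, demote→Q1. Q0=[P2,P3] Q1=[P1,P4] Q2=[]
t=10-11: P2@Q0 runs 1, rem=5, I/O yield, promote→Q0. Q0=[P3,P2] Q1=[P1,P4] Q2=[]
t=11-14: P3@Q0 runs 3, rem=3, I/O yield, promote→Q0. Q0=[P2,P3] Q1=[P1,P4] Q2=[]
t=14-15: P2@Q0 runs 1, rem=4, I/O yield, promote→Q0. Q0=[P3,P2] Q1=[P1,P4] Q2=[]
t=15-18: P3@Q0 runs 3, rem=0, completes. Q0=[P2] Q1=[P1,P4] Q2=[]
t=18-19: P2@Q0 runs 1, rem=3, I/O yield, promote→Q0. Q0=[P2] Q1=[P1,P4] Q2=[]
t=19-20: P2@Q0 runs 1, rem=2, I/O yield, promote→Q0. Q0=[P2] Q1=[P1,P4] Q2=[]
t=20-21: P2@Q0 runs 1, rem=1, I/O yield, promote→Q0. Q0=[P2] Q1=[P1,P4] Q2=[]
t=21-22: P2@Q0 runs 1, rem=0, completes. Q0=[] Q1=[P1,P4] Q2=[]
t=22-26: P1@Q1 runs 4, rem=2, quantum used, demote→Q2. Q0=[] Q1=[P4] Q2=[P1]
t=26-29: P4@Q1 runs 3, rem=0, completes. Q0=[] Q1=[] Q2=[P1]
t=29-31: P1@Q2 runs 2, rem=0, completes. Q0=[] Q1=[] Q2=[]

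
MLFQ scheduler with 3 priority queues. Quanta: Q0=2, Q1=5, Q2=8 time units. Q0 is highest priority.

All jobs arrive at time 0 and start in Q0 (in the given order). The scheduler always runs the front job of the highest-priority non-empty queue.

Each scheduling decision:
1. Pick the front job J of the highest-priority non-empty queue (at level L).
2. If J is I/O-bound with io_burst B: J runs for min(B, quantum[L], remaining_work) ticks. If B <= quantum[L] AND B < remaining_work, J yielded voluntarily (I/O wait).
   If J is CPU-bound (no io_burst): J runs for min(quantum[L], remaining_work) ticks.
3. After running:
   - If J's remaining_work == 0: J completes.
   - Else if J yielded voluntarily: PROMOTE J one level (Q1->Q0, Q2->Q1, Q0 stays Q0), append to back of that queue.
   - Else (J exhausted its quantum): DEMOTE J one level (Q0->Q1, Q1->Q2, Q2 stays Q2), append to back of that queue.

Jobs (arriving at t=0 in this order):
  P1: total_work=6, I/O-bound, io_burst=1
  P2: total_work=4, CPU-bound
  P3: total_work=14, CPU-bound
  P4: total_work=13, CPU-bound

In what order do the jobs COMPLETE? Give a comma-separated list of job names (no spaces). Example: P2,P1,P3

t=0-1: P1@Q0 runs 1, rem=5, I/O yield, promote→Q0. Q0=[P2,P3,P4,P1] Q1=[] Q2=[]
t=1-3: P2@Q0 runs 2, rem=2, quantum used, demote→Q1. Q0=[P3,P4,P1] Q1=[P2] Q2=[]
t=3-5: P3@Q0 runs 2, rem=12, quantum used, demote→Q1. Q0=[P4,P1] Q1=[P2,P3] Q2=[]
t=5-7: P4@Q0 runs 2, rem=11, quantum used, demote→Q1. Q0=[P1] Q1=[P2,P3,P4] Q2=[]
t=7-8: P1@Q0 runs 1, rem=4, I/O yield, promote→Q0. Q0=[P1] Q1=[P2,P3,P4] Q2=[]
t=8-9: P1@Q0 runs 1, rem=3, I/O yield, promote→Q0. Q0=[P1] Q1=[P2,P3,P4] Q2=[]
t=9-10: P1@Q0 runs 1, rem=2, I/O yield, promote→Q0. Q0=[P1] Q1=[P2,P3,P4] Q2=[]
t=10-11: P1@Q0 runs 1, rem=1, I/O yield, promote→Q0. Q0=[P1] Q1=[P2,P3,P4] Q2=[]
t=11-12: P1@Q0 runs 1, rem=0, completes. Q0=[] Q1=[P2,P3,P4] Q2=[]
t=12-14: P2@Q1 runs 2, rem=0, completes. Q0=[] Q1=[P3,P4] Q2=[]
t=14-19: P3@Q1 runs 5, rem=7, quantum used, demote→Q2. Q0=[] Q1=[P4] Q2=[P3]
t=19-24: P4@Q1 runs 5, rem=6, quantum used, demote→Q2. Q0=[] Q1=[] Q2=[P3,P4]
t=24-31: P3@Q2 runs 7, rem=0, completes. Q0=[] Q1=[] Q2=[P4]
t=31-37: P4@Q2 runs 6, rem=0, completes. Q0=[] Q1=[] Q2=[]

Answer: P1,P2,P3,P4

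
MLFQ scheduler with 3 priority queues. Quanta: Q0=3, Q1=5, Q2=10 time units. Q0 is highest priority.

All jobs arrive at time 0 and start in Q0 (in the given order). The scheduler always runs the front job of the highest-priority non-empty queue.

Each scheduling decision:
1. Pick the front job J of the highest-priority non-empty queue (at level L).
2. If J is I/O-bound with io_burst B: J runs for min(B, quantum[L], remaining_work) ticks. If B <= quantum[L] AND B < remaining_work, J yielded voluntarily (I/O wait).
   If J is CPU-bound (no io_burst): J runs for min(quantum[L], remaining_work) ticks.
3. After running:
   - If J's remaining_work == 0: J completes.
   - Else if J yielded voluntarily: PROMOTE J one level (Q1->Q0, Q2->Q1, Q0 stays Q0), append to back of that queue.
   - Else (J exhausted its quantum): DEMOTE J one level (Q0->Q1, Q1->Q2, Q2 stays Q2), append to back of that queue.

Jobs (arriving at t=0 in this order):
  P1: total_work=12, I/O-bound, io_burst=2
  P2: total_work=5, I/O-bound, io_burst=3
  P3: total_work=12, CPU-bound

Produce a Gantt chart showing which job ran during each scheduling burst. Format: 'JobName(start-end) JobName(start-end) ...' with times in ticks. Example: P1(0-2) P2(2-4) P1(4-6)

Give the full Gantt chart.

t=0-2: P1@Q0 runs 2, rem=10, I/O yield, promote→Q0. Q0=[P2,P3,P1] Q1=[] Q2=[]
t=2-5: P2@Q0 runs 3, rem=2, I/O yield, promote→Q0. Q0=[P3,P1,P2] Q1=[] Q2=[]
t=5-8: P3@Q0 runs 3, rem=9, quantum used, demote→Q1. Q0=[P1,P2] Q1=[P3] Q2=[]
t=8-10: P1@Q0 runs 2, rem=8, I/O yield, promote→Q0. Q0=[P2,P1] Q1=[P3] Q2=[]
t=10-12: P2@Q0 runs 2, rem=0, completes. Q0=[P1] Q1=[P3] Q2=[]
t=12-14: P1@Q0 runs 2, rem=6, I/O yield, promote→Q0. Q0=[P1] Q1=[P3] Q2=[]
t=14-16: P1@Q0 runs 2, rem=4, I/O yield, promote→Q0. Q0=[P1] Q1=[P3] Q2=[]
t=16-18: P1@Q0 runs 2, rem=2, I/O yield, promote→Q0. Q0=[P1] Q1=[P3] Q2=[]
t=18-20: P1@Q0 runs 2, rem=0, completes. Q0=[] Q1=[P3] Q2=[]
t=20-25: P3@Q1 runs 5, rem=4, quantum used, demote→Q2. Q0=[] Q1=[] Q2=[P3]
t=25-29: P3@Q2 runs 4, rem=0, completes. Q0=[] Q1=[] Q2=[]

Answer: P1(0-2) P2(2-5) P3(5-8) P1(8-10) P2(10-12) P1(12-14) P1(14-16) P1(16-18) P1(18-20) P3(20-25) P3(25-29)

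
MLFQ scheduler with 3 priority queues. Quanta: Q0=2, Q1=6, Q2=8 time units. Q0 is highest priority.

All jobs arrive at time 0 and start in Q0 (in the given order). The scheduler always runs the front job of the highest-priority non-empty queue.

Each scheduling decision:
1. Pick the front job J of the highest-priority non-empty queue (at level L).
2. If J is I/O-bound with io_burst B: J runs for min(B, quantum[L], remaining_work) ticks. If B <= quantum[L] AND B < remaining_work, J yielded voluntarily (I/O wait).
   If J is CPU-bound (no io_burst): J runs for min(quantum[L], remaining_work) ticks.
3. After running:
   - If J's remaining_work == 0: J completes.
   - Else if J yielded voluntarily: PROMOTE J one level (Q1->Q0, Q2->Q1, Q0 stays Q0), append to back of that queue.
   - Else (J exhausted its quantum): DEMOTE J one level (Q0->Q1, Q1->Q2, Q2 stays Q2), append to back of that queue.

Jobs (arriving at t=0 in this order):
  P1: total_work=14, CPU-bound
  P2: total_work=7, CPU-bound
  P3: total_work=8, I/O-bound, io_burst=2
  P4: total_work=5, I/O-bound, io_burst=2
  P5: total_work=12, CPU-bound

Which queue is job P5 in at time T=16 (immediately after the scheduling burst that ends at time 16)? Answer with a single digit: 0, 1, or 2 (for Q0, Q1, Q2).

Answer: 1

Derivation:
t=0-2: P1@Q0 runs 2, rem=12, quantum used, demote→Q1. Q0=[P2,P3,P4,P5] Q1=[P1] Q2=[]
t=2-4: P2@Q0 runs 2, rem=5, quantum used, demote→Q1. Q0=[P3,P4,P5] Q1=[P1,P2] Q2=[]
t=4-6: P3@Q0 runs 2, rem=6, I/O yield, promote→Q0. Q0=[P4,P5,P3] Q1=[P1,P2] Q2=[]
t=6-8: P4@Q0 runs 2, rem=3, I/O yield, promote→Q0. Q0=[P5,P3,P4] Q1=[P1,P2] Q2=[]
t=8-10: P5@Q0 runs 2, rem=10, quantum used, demote→Q1. Q0=[P3,P4] Q1=[P1,P2,P5] Q2=[]
t=10-12: P3@Q0 runs 2, rem=4, I/O yield, promote→Q0. Q0=[P4,P3] Q1=[P1,P2,P5] Q2=[]
t=12-14: P4@Q0 runs 2, rem=1, I/O yield, promote→Q0. Q0=[P3,P4] Q1=[P1,P2,P5] Q2=[]
t=14-16: P3@Q0 runs 2, rem=2, I/O yield, promote→Q0. Q0=[P4,P3] Q1=[P1,P2,P5] Q2=[]
t=16-17: P4@Q0 runs 1, rem=0, completes. Q0=[P3] Q1=[P1,P2,P5] Q2=[]
t=17-19: P3@Q0 runs 2, rem=0, completes. Q0=[] Q1=[P1,P2,P5] Q2=[]
t=19-25: P1@Q1 runs 6, rem=6, quantum used, demote→Q2. Q0=[] Q1=[P2,P5] Q2=[P1]
t=25-30: P2@Q1 runs 5, rem=0, completes. Q0=[] Q1=[P5] Q2=[P1]
t=30-36: P5@Q1 runs 6, rem=4, quantum used, demote→Q2. Q0=[] Q1=[] Q2=[P1,P5]
t=36-42: P1@Q2 runs 6, rem=0, completes. Q0=[] Q1=[] Q2=[P5]
t=42-46: P5@Q2 runs 4, rem=0, completes. Q0=[] Q1=[] Q2=[]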